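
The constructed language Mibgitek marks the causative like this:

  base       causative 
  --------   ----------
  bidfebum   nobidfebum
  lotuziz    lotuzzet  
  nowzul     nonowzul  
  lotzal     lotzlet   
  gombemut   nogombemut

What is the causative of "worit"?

wortet

nowzul and lotzal both end in -l yet inflect differently (nonowzul, lotzlet), so the final letter is not what conditions the rule; the last vowel is.
"worit" has last vowel 'i'. The one such stem in the data (lotuziz → lotuzzet) deletes the last vowel and adds -et (as does lotzal), so the same rule applies.
The other pattern: stems whose last vowel is 'u' add the prefix no-.
So worit → wortet.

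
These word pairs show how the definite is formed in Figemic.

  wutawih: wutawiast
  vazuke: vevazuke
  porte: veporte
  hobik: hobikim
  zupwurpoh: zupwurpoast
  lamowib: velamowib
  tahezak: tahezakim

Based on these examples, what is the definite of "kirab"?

vekirab

"kirab" ends in -b. The one such stem in the data (lamowib → velamowib) adds the prefix ve-, so the same rule applies.
The other patterns: stems ending in -h drop the final letter and add -ast; stems ending in -k add -im.
So kirab → vekirab.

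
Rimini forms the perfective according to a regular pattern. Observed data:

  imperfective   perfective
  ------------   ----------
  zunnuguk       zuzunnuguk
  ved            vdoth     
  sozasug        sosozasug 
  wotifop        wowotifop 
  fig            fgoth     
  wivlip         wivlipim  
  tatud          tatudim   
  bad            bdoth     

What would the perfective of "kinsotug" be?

bad and tatud both end in -d yet inflect differently (bdoth, tatudim), so the final letter is not what conditions the rule; the number of vowels is.
"kinsotug" has 3 vowels. The stems with 3 vowels (zunnuguk → zuzunnuguk, sozasug → sosozasug, wotifop → wowotifop) repeat the first consonant+vowel as a prefix.
The other patterns: stems with 1 vowel delete the last vowel and add -oth; stems with 2 vowels add -im.
So kinsotug → kikinsotug.

kikinsotug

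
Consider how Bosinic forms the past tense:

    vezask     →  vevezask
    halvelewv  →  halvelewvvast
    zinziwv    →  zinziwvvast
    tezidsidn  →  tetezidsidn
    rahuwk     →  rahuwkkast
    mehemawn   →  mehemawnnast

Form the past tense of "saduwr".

saduwrrast

mehemawn and tezidsidn both end in -n yet inflect differently (mehemawnnast, tetezidsidn), so the final letter is not what conditions the rule; the second-to-last letter is.
"saduwr" has second-to-last letter 'w'. The stems whose second-to-last letter is 'w' (halvelewv → halvelewvvast, mehemawn → mehemawnnast, zinziwv → zinziwvvast) double the final consonant and add -ast.
So saduwr → saduwrrast.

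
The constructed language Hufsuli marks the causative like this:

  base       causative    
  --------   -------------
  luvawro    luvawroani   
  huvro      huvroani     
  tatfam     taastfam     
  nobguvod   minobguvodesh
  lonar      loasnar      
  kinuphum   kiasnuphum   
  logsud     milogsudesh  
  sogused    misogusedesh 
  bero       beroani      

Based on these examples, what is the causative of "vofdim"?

voasfdim

luvawro and nobguvod both have last vowel 'o' yet inflect differently (luvawroani, minobguvodesh), so the last vowel is not what conditions the rule; the final letter is.
"vofdim" ends in -m. The stems ending in -m (kinuphum → kiasnuphum, tatfam → taastfam) insert -as- after the first vowel.
The other patterns: stems ending in -o add -ani; stems ending in -d add mi- … -esh around the stem.
So vofdim → voasfdim.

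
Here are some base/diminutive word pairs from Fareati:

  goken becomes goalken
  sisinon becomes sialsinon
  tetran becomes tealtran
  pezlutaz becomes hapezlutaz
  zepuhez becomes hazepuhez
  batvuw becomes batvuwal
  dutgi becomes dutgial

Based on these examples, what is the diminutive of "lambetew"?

tetran and pezlutaz both have last vowel 'a' yet inflect differently (tealtran, hapezlutaz), so the last vowel is not what conditions the rule; the final letter is.
"lambetew" ends in -w. The one such stem in the data (batvuw → batvuwal) adds -al, so the same rule applies.
So lambetew → lambetewal.

lambetewal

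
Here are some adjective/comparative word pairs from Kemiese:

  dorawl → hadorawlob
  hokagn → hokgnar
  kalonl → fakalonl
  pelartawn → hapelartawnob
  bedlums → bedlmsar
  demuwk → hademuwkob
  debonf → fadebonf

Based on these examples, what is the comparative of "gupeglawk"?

dorawl and kalonl both end in -l yet inflect differently (hadorawlob, fakalonl), so the final letter is not what conditions the rule; the second-to-last letter is.
"gupeglawk" has second-to-last letter 'w'. The stems whose second-to-last letter is 'w' (pelartawn → hapelartawnob, dorawl → hadorawlob, demuwk → hademuwkob) add ha- … -ob around the stem.
So gupeglawk → hagupeglawkob.

hagupeglawkob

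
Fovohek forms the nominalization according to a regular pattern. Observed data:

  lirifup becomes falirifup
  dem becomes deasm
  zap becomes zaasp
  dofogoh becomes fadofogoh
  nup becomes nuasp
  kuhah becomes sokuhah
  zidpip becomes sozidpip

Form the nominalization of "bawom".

"bawom" has 2 vowels. The stems with 2 vowels (kuhah → sokuhah, zidpip → sozidpip) add the prefix so-.
The other patterns: stems with 1 vowel insert -as- after the first vowel; stems with 3 vowels add the prefix fa-.
So bawom → sobawom.

sobawom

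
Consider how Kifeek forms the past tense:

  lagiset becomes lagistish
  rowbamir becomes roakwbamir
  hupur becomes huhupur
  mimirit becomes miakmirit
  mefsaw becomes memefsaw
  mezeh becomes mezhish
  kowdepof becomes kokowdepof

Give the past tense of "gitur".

"gitur" has last vowel 'u'. The one such stem in the data (hupur → huhupur) repeats the first consonant+vowel as a prefix (as do mefsaw, kowdepof), so the same rule applies.
So gitur → gigitur.

gigitur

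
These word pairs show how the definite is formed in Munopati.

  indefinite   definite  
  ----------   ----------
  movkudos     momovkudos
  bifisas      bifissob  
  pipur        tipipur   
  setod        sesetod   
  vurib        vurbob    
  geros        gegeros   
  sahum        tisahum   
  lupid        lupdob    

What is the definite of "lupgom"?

"lupgom" has last vowel 'o'. The stems whose last vowel is 'o' (movkudos → momovkudos, geros → gegeros, setod → sesetod) repeat the first consonant+vowel as a prefix.
So lupgom → lulupgom.

lulupgom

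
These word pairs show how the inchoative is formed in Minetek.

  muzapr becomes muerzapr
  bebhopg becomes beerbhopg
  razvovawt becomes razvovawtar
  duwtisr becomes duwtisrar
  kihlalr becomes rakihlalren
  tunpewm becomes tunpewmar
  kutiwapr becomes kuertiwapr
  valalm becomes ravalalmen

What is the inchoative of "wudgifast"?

kihlalr and kutiwapr both end in -r yet inflect differently (rakihlalren, kuertiwapr), so the final letter is not what conditions the rule; the second-to-last letter is.
"wudgifast" has second-to-last letter 's'. The one such stem in the data (duwtisr → duwtisrar) adds -ar, so the same rule applies.
So wudgifast → wudgifastar.

wudgifastar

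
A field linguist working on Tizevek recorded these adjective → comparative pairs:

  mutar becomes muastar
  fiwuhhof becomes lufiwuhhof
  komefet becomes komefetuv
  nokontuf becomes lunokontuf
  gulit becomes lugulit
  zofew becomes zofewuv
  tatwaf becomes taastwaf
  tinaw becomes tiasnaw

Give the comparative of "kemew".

kemewuv

tinaw and zofew both end in -w yet inflect differently (tiasnaw, zofewuv), so the final letter is not what conditions the rule; the last vowel is.
"kemew" has last vowel 'e'. The stems whose last vowel is 'e' (komefet → komefetuv, zofew → zofewuv) add -uv.
The other patterns: stems whose last vowel is 'a' insert -as- after the first vowel; stems whose last vowel is 'i', 'o' or 'u' add the prefix lu-.
So kemew → kemewuv.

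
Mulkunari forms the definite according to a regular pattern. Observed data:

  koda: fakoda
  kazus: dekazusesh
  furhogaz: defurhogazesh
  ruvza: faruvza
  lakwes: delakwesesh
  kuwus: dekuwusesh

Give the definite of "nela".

fanela

"nela" ends in -a. The stems ending in -a (ruvza → faruvza, koda → fakoda) add the prefix fa-.
The other pattern: stems ending in -s or -z add de- … -esh around the stem.
So nela → fanela.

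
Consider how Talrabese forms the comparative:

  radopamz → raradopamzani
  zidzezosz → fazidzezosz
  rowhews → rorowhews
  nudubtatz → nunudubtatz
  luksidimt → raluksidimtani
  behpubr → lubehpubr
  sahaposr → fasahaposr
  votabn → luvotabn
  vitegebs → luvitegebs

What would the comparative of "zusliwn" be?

zuzusliwn

"zusliwn" has second-to-last letter 'w'. The one such stem in the data (rowhews → rorowhews) repeats the first consonant+vowel as a prefix (as does nudubtatz), so the same rule applies.
The other patterns: stems whose second-to-last letter is 's' add the prefix fa-; stems whose second-to-last letter is 'b' add the prefix lu-; stems whose second-to-last letter is 'm' add ra- … -ani around the stem.
So zusliwn → zuzusliwn.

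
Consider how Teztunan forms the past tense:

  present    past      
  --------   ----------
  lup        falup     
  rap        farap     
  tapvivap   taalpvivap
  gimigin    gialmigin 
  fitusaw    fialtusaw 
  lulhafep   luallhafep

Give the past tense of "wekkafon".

wealkkafon

lup and tapvivap both end in -p yet inflect differently (falup, taalpvivap), so the final letter is not what conditions the rule; the number of vowels is.
"wekkafon" has 3 vowels. The stems with 3 vowels (tapvivap → taalpvivap, gimigin → gialmigin, fitusaw → fialtusaw) insert -al- after the first vowel.
The other pattern: stems with 1 vowel add the prefix fa-.
So wekkafon → wealkkafon.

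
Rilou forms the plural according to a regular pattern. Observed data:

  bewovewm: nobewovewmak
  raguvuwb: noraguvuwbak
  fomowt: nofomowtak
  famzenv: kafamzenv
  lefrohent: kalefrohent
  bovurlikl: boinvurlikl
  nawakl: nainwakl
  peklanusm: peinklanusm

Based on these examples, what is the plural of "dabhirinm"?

fomowt and lefrohent both end in -t yet inflect differently (nofomowtak, kalefrohent), so the final letter is not what conditions the rule; the second-to-last letter is.
"dabhirinm" has second-to-last letter 'n'. The stems whose second-to-last letter is 'n' (famzenv → kafamzenv, lefrohent → kalefrohent) add the prefix ka-.
The other patterns: stems whose second-to-last letter is 'w' add no- … -ak around the stem; stems whose second-to-last letter is 'k' or 's' insert -in- after the first vowel.
So dabhirinm → kadabhirinm.

kadabhirinm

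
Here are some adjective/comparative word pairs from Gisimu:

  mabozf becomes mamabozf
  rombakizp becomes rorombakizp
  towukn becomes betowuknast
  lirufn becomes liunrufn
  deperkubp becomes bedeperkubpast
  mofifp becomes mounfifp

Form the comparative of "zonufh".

zounnufh

rombakizp and mofifp both end in -p yet inflect differently (rorombakizp, mounfifp), so the final letter is not what conditions the rule; the second-to-last letter is.
"zonufh" has second-to-last letter 'f'. The stems whose second-to-last letter is 'f' (lirufn → liunrufn, mofifp → mounfifp) insert -un- after the first vowel.
The other patterns: stems whose second-to-last letter is 'z' repeat the first consonant+vowel as a prefix; stems whose second-to-last letter is 'b' or 'k' add be- … -ast around the stem.
So zonufh → zounnufh.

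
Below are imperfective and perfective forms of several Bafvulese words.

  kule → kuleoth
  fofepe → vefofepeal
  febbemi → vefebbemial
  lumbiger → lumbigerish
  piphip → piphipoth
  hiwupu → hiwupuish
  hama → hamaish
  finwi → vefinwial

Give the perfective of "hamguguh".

fofepe and kule both end in -e yet inflect differently (vefofepeal, kuleoth), so the final letter is not what conditions the rule; the first letter is.
"hamguguh" begins with h-. The stems beginning with h- (hama → hamaish, hiwupu → hiwupuish) add -ish.
So hamguguh → hamguguhish.

hamguguhish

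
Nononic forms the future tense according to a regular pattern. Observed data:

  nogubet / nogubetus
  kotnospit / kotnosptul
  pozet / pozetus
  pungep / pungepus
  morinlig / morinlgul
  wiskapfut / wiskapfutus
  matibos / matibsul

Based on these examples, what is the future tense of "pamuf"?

"pamuf" has last vowel 'u'. The one such stem in the data (wiskapfut → wiskapfutus) adds -us, so the same rule applies.
So pamuf → pamufus.

pamufus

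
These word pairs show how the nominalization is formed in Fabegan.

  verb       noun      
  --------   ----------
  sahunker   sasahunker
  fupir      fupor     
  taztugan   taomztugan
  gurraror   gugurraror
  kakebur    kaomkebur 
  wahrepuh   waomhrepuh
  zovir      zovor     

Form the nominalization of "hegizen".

sahunker and zovir both end in -r yet inflect differently (sasahunker, zovor), so the final letter is not what conditions the rule; the last vowel is.
"hegizen" has last vowel 'e'. The one such stem in the data (sahunker → sasahunker) repeats the first consonant+vowel as a prefix (as does gurraror), so the same rule applies.
So hegizen → hehegizen.

hehegizen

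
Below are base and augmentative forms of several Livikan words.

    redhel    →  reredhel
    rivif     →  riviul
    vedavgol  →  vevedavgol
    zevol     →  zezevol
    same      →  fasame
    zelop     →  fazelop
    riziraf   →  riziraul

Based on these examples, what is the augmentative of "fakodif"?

fakodiul

"fakodif" ends in -f. The stems ending in -f (rivif → riviul, riziraf → riziraul) drop the final letter and add -ul.
The other patterns: stems ending in -l repeat the first consonant+vowel as a prefix; stems ending in -e or -p add the prefix fa-.
So fakodif → fakodiul.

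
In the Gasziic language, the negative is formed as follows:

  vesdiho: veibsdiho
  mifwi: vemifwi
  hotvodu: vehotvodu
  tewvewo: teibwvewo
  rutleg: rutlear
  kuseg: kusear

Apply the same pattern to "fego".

feibgo

tewvewo and hotvodu both have 3 vowels yet inflect differently (teibwvewo, vehotvodu), so the number of vowels is not what conditions the rule; the final letter is.
"fego" ends in -o. The stems ending in -o (tewvewo → teibwvewo, vesdiho → veibsdiho) insert -ib- after the first vowel.
The other patterns: stems ending in -g drop the final letter and add -ar; stems ending in -i or -u add the prefix ve-.
So fego → feibgo.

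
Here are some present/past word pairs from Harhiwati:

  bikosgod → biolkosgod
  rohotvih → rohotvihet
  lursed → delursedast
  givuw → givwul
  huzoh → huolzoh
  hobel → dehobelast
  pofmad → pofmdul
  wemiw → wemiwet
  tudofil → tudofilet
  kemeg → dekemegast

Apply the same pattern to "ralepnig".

ralepniget

wemiw and givuw both end in -w yet inflect differently (wemiwet, givwul), so the final letter is not what conditions the rule; the last vowel is.
"ralepnig" has last vowel 'i'. The stems whose last vowel is 'i' (rohotvih → rohotvihet, wemiw → wemiwet, tudofil → tudofilet) add -et.
So ralepnig → ralepniget.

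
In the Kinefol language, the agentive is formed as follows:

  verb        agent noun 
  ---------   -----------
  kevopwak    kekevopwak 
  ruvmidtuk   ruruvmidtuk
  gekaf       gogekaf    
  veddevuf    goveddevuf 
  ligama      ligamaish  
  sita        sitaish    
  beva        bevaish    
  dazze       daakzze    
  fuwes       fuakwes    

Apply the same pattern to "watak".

"watak" ends in -k. The stems ending in -k (kevopwak → kekevopwak, ruvmidtuk → ruruvmidtuk) repeat the first consonant+vowel as a prefix.
So watak → wawatak.

wawatak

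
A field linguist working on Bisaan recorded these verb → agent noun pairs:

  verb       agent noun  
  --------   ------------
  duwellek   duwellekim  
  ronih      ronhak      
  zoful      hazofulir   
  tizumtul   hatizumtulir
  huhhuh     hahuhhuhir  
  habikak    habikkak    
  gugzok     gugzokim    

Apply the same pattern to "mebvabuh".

huhhuh and ronih both end in -h yet inflect differently (hahuhhuhir, ronhak), so the final letter is not what conditions the rule; the last vowel is.
"mebvabuh" has last vowel 'u'. The stems whose last vowel is 'u' (zoful → hazofulir, tizumtul → hatizumtulir, huhhuh → hahuhhuhir) add ha- … -ir around the stem.
So mebvabuh → hamebvabuhir.

hamebvabuhir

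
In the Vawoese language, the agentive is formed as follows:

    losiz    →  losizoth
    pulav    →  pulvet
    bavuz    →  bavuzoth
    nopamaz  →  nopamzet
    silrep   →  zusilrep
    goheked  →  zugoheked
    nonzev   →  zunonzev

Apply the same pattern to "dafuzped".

nonzev and pulav both end in -v yet inflect differently (zunonzev, pulvet), so the final letter is not what conditions the rule; the last vowel is.
"dafuzped" has last vowel 'e'. The stems whose last vowel is 'e' (nonzev → zunonzev, silrep → zusilrep, goheked → zugoheked) add the prefix zu-.
The other patterns: stems whose last vowel is 'a' delete the last vowel and add -et; stems whose last vowel is 'i' or 'u' add -oth.
So dafuzped → zudafuzped.

zudafuzped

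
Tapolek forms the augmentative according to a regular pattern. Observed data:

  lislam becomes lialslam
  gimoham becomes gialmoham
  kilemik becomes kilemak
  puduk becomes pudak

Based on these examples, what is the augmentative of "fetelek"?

fetelak

gimoham and kilemik both have 3 vowels yet inflect differently (gialmoham, kilemak), so the number of vowels is not what conditions the rule; the final letter is.
"fetelek" ends in -k. The stems ending in -k (kilemik → kilemak, puduk → pudak) change the last vowel to 'a'.
The other pattern: stems ending in -m insert -al- after the first vowel.
So fetelek → fetelak.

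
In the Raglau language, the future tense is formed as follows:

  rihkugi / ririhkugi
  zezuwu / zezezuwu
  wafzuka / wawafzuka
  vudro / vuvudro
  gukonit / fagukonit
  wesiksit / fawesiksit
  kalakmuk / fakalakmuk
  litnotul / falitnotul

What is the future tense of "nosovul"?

fanosovul

rihkugi and gukonit both have last vowel 'i' yet inflect differently (ririhkugi, fagukonit), so the last vowel is not what conditions the rule; whether the stem ends in a vowel or a consonant is.
"nosovul" ends in a consonant. The stems ending in a consonant (gukonit → fagukonit, wesiksit → fawesiksit, kalakmuk → fakalakmuk) add the prefix fa-.
So nosovul → fanosovul.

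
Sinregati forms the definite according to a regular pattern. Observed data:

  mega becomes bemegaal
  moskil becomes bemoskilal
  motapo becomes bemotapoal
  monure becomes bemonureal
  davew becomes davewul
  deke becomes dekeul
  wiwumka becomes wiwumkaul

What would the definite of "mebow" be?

monure and deke both end in -e yet inflect differently (bemonureal, dekeul), so the final letter is not what conditions the rule; the first letter is.
"mebow" begins with m-. The stems beginning with m- (mega → bemegaal, moskil → bemoskilal, motapo → bemotapoal) add be- … -al around the stem.
The other pattern: stems beginning with d- or w- add -ul.
So mebow → bemebowal.

bemebowal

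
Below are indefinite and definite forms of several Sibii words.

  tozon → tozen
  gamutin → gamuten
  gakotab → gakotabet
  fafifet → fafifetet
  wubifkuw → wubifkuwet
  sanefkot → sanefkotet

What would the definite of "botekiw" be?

tozon and sanefkot both have last vowel 'o' yet inflect differently (tozen, sanefkotet), so the last vowel is not what conditions the rule; the final letter is.
"botekiw" ends in -w. The one such stem in the data (wubifkuw → wubifkuwet) adds -et, so the same rule applies.
The other pattern: stems ending in -n change the last vowel to 'e'.
So botekiw → botekiwet.

botekiwet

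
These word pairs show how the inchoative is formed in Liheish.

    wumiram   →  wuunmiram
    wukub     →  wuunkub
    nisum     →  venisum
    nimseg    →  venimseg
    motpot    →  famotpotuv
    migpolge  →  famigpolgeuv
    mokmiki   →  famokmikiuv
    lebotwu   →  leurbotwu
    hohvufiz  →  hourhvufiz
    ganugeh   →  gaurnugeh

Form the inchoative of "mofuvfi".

wumiram and nisum both end in -m yet inflect differently (wuunmiram, venisum), so the final letter is not what conditions the rule; the first letter is.
"mofuvfi" begins with m-. The stems beginning with m- (motpot → famotpotuv, migpolge → famigpolgeuv, mokmiki → famokmikiuv) add fa- … -uv around the stem.
The other patterns: stems beginning with w- insert -un- after the first vowel; stems beginning with n- add the prefix ve-; stems beginning with g-, h- or l- insert -ur- after the first vowel.
So mofuvfi → famofuvfiuv.

famofuvfiuv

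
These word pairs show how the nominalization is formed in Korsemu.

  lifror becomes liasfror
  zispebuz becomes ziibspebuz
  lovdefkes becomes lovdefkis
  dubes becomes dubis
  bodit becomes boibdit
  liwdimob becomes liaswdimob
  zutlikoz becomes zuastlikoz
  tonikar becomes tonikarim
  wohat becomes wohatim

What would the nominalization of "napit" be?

naibpit

"napit" has last vowel 'i'. The one such stem in the data (bodit → boibdit) inserts -ib- after the first vowel (as does zispebuz), so the same rule applies.
So napit → naibpit.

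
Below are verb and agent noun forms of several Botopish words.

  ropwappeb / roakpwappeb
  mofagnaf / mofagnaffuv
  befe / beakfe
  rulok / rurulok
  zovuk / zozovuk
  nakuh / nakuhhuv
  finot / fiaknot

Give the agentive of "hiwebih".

"hiwebih" ends in -h. The one such stem in the data (nakuh → nakuhhuv) doubles the final consonant and adds -uv (as does mofagnaf), so the same rule applies.
The other patterns: stems ending in -k repeat the first consonant+vowel as a prefix; stems ending in -b, -e or -t insert -ak- after the first vowel.
So hiwebih → hiwebihhuv.

hiwebihhuv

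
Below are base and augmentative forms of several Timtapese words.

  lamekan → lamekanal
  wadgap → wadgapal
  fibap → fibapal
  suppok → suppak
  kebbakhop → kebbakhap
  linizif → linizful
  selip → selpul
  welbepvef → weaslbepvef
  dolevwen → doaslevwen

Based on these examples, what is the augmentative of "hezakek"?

wadgap and kebbakhop both end in -p yet inflect differently (wadgapal, kebbakhap), so the final letter is not what conditions the rule; the last vowel is.
"hezakek" has last vowel 'e'. The stems whose last vowel is 'e' (welbepvef → weaslbepvef, dolevwen → doaslevwen) insert -as- after the first vowel.
The other patterns: stems whose last vowel is 'a' add -al; stems whose last vowel is 'o' change the last vowel to 'a'; stems whose last vowel is 'i' delete the last vowel and add -ul.
So hezakek → heaszakek.

heaszakek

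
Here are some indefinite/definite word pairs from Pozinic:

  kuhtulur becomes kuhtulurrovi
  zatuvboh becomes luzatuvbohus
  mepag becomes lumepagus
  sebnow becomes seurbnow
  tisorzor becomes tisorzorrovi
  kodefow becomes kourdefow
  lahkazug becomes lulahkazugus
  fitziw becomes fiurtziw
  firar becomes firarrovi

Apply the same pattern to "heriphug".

tisorzor and sebnow both have last vowel 'o' yet inflect differently (tisorzorrovi, seurbnow), so the last vowel is not what conditions the rule; the final letter is.
"heriphug" ends in -g. The stems ending in -g (mepag → lumepagus, lahkazug → lulahkazugus) add lu- … -us around the stem.
So heriphug → luheriphugus.

luheriphugus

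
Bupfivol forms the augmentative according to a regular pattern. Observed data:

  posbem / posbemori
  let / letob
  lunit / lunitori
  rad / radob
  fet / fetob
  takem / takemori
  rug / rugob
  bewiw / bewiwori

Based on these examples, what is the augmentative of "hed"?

hedob

lunit and let both end in -t yet inflect differently (lunitori, letob), so the final letter is not what conditions the rule; the number of vowels is.
"hed" has 1 vowel. The stems with 1 vowel (let → letob, rug → rugob, rad → radob) add -ob.
So hed → hedob.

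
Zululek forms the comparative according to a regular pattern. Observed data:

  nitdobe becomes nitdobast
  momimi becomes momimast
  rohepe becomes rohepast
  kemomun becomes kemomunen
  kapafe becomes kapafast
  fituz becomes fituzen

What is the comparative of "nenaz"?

nenazen

kemomun and kapafe both begin with k- yet inflect differently (kemomunen, kapafast), so the first letter is not what conditions the rule; whether the stem ends in a vowel or a consonant is.
"nenaz" ends in a consonant. The stems ending in a consonant (kemomun → kemomunen, fituz → fituzen) add -en.
The other pattern: stems ending in a vowel drop the final letter and add -ast.
So nenaz → nenazen.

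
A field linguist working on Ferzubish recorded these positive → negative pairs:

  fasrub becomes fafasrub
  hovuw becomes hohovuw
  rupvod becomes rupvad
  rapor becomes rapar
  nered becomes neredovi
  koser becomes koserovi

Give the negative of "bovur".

bobovur

rupvod and nered both end in -d yet inflect differently (rupvad, neredovi), so the final letter is not what conditions the rule; the last vowel is.
"bovur" has last vowel 'u'. The stems whose last vowel is 'u' (fasrub → fafasrub, hovuw → hohovuw) repeat the first consonant+vowel as a prefix.
The other patterns: stems whose last vowel is 'o' change the last vowel to 'a'; stems whose last vowel is 'e' add -ovi.
So bovur → bobovur.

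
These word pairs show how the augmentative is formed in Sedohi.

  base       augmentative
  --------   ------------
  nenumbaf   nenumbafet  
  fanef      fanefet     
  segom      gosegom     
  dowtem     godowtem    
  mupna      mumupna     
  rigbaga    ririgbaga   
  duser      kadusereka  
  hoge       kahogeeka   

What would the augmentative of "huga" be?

fanef and dowtem both have last vowel 'e' yet inflect differently (fanefet, godowtem), so the last vowel is not what conditions the rule; the final letter is.
"huga" ends in -a. The stems ending in -a (mupna → mumupna, rigbaga → ririgbaga) repeat the first consonant+vowel as a prefix.
The other patterns: stems ending in -f add -et; stems ending in -m add the prefix go-; stems ending in -e or -r add ka- … -eka around the stem.
So huga → huhuga.

huhuga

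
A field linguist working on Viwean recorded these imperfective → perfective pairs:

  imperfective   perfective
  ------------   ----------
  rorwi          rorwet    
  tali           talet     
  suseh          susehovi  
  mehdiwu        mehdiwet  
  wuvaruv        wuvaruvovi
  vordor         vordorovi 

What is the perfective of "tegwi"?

tegwet

wuvaruv and mehdiwu both have last vowel 'u' yet inflect differently (wuvaruvovi, mehdiwet), so the last vowel is not what conditions the rule; whether the stem ends in a vowel or a consonant is.
"tegwi" ends in a vowel. The stems ending in a vowel (tali → talet, rorwi → rorwet, mehdiwu → mehdiwet) drop the final letter and add -et.
The other pattern: stems ending in a consonant add -ovi.
So tegwi → tegwet.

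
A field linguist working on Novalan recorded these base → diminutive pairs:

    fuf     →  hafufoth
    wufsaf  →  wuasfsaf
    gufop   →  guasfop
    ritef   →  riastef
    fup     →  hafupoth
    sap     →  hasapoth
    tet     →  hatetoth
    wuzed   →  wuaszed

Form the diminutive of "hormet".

hoasrmet

"hormet" has 2 vowels. The stems with 2 vowels (gufop → guasfop, ritef → riastef, wuzed → wuaszed) insert -as- after the first vowel.
The other pattern: stems with 1 vowel add ha- … -oth around the stem.
So hormet → hoasrmet.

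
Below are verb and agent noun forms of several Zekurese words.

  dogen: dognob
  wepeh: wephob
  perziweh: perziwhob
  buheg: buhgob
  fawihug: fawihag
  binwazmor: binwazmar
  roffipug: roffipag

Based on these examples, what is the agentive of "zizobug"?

"zizobug" has last vowel 'u'. The stems whose last vowel is 'u' (fawihug → fawihag, roffipug → roffipag) change the last vowel to 'a'.
The other pattern: stems whose last vowel is 'e' delete the last vowel and add -ob.
So zizobug → zizobag.

zizobag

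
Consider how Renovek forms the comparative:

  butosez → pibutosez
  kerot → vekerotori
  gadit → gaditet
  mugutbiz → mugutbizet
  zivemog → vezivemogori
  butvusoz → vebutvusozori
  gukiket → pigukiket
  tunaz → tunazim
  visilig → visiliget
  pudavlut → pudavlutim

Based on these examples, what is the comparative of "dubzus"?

dubzusim

mugutbiz and butosez both end in -z yet inflect differently (mugutbizet, pibutosez), so the final letter is not what conditions the rule; the last vowel is.
"dubzus" has last vowel 'u'. The one such stem in the data (pudavlut → pudavlutim) adds -im, so the same rule applies.
So dubzus → dubzusim.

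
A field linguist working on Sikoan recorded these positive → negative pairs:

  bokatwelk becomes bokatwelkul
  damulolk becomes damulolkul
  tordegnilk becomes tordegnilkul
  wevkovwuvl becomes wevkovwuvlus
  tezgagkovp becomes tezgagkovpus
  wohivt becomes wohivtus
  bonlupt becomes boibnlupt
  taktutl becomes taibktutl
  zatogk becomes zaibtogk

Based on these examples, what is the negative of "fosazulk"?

wohivt and bonlupt both end in -t yet inflect differently (wohivtus, boibnlupt), so the final letter is not what conditions the rule; the second-to-last letter is.
"fosazulk" has second-to-last letter 'l'. The stems whose second-to-last letter is 'l' (bokatwelk → bokatwelkul, damulolk → damulolkul, tordegnilk → tordegnilkul) add -ul.
So fosazulk → fosazulkul.

fosazulkul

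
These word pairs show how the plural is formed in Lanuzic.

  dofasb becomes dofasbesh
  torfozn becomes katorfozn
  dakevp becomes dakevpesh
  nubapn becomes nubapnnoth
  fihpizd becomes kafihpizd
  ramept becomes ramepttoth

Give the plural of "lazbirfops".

lazbirfopssoth

"lazbirfops" has second-to-last letter 'p'. The stems whose second-to-last letter is 'p' (ramept → ramepttoth, nubapn → nubapnnoth) double the final consonant and add -oth.
So lazbirfops → lazbirfopssoth.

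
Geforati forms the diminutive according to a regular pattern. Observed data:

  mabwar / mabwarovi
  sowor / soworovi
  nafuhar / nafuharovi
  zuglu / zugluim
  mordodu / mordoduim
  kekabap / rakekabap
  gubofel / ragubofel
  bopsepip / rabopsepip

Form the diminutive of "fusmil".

"fusmil" ends in -l. The one such stem in the data (gubofel → ragubofel) adds the prefix ra-, so the same rule applies.
So fusmil → rafusmil.

rafusmil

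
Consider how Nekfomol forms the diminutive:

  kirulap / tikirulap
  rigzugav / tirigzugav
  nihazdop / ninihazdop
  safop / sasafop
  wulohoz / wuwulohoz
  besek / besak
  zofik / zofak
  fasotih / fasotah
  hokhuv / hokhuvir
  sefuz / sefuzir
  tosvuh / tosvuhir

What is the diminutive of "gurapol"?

kirulap and nihazdop both end in -p yet inflect differently (tikirulap, ninihazdop), so the final letter is not what conditions the rule; the last vowel is.
"gurapol" has last vowel 'o'. The stems whose last vowel is 'o' (nihazdop → ninihazdop, safop → sasafop, wulohoz → wuwulohoz) repeat the first consonant+vowel as a prefix.
So gurapol → gugurapol.

gugurapol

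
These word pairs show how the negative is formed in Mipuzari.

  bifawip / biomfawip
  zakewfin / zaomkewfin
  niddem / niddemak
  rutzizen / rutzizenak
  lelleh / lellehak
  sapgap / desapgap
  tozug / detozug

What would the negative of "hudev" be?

zakewfin and rutzizen both end in -n yet inflect differently (zaomkewfin, rutzizenak), so the final letter is not what conditions the rule; the last vowel is.
"hudev" has last vowel 'e'. The stems whose last vowel is 'e' (niddem → niddemak, rutzizen → rutzizenak, lelleh → lellehak) add -ak.
The other patterns: stems whose last vowel is 'i' insert -om- after the first vowel; stems whose last vowel is 'a' or 'u' add the prefix de-.
So hudev → hudevak.

hudevak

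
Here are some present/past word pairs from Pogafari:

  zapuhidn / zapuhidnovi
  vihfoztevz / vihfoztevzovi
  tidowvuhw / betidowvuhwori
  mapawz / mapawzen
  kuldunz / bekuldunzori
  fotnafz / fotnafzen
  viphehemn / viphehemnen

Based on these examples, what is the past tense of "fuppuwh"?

fuppuwhen

kuldunz and vihfoztevz both end in -z yet inflect differently (bekuldunzori, vihfoztevzovi), so the final letter is not what conditions the rule; the second-to-last letter is.
"fuppuwh" has second-to-last letter 'w'. The one such stem in the data (mapawz → mapawzen) adds -en, so the same rule applies.
The other patterns: stems whose second-to-last letter is 'h' or 'n' add be- … -ori around the stem; stems whose second-to-last letter is 'd' or 'v' add -ovi.
So fuppuwh → fuppuwhen.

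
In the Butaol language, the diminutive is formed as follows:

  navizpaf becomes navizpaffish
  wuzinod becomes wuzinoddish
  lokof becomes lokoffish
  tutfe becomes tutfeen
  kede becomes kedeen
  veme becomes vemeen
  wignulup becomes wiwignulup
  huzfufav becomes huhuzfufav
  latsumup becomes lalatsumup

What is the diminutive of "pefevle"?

navizpaf and huzfufav both have last vowel 'a' yet inflect differently (navizpaffish, huhuzfufav), so the last vowel is not what conditions the rule; the final letter is.
"pefevle" ends in -e. The stems ending in -e (tutfe → tutfeen, kede → kedeen, veme → vemeen) add -en.
So pefevle → pefevleen.

pefevleen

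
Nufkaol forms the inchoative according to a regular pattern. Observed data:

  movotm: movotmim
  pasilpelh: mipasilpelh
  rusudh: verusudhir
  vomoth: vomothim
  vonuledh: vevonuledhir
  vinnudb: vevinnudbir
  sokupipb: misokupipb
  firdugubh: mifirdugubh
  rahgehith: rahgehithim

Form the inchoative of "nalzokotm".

nalzokotmim

vomoth and rusudh both end in -h yet inflect differently (vomothim, verusudhir), so the final letter is not what conditions the rule; the second-to-last letter is.
"nalzokotm" has second-to-last letter 't'. The stems whose second-to-last letter is 't' (vomoth → vomothim, rahgehith → rahgehithim, movotm → movotmim) add -im.
The other patterns: stems whose second-to-last letter is 'd' add ve- … -ir around the stem; stems whose second-to-last letter is 'b', 'l' or 'p' add the prefix mi-.
So nalzokotm → nalzokotmim.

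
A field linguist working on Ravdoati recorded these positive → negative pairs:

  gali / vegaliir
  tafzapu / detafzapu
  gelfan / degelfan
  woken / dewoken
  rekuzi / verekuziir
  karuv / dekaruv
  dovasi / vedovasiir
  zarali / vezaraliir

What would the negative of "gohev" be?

gali and gelfan both begin with g- yet inflect differently (vegaliir, degelfan), so the first letter is not what conditions the rule; the final letter is.
"gohev" ends in -v. The one such stem in the data (karuv → dekaruv) adds the prefix de-, so the same rule applies.
So gohev → degohev.

degohev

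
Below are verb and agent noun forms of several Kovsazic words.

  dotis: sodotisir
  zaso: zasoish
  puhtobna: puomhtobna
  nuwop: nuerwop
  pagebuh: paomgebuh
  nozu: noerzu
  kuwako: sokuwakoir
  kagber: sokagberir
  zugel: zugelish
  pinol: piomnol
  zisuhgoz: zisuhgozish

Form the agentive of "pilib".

piomlib

zaso and kuwako both end in -o yet inflect differently (zasoish, sokuwakoir), so the final letter is not what conditions the rule; the first letter is.
"pilib" begins with p-. The stems beginning with p- (pinol → piomnol, puhtobna → puomhtobna, pagebuh → paomgebuh) insert -om- after the first vowel.
The other patterns: stems beginning with z- add -ish; stems beginning with d- or k- add so- … -ir around the stem; stems beginning with n- insert -er- after the first vowel.
So pilib → piomlib.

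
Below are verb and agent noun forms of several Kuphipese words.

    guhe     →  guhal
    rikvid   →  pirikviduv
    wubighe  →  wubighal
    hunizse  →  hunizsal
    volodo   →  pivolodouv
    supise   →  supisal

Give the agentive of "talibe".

talibal

wubighe and volodo both have 3 vowels yet inflect differently (wubighal, pivolodouv), so the number of vowels is not what conditions the rule; the final letter is.
"talibe" ends in -e. The stems ending in -e (wubighe → wubighal, hunizse → hunizsal, supise → supisal) drop the final letter and add -al.
The other pattern: stems ending in -d or -o add pi- … -uv around the stem.
So talibe → talibal.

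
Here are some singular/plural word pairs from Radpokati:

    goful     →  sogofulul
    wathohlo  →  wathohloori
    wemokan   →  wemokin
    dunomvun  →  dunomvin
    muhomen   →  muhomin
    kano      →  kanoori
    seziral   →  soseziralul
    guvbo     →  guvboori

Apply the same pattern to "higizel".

sohigizelul

wemokan and seziral both have last vowel 'a' yet inflect differently (wemokin, soseziralul), so the last vowel is not what conditions the rule; the final letter is.
"higizel" ends in -l. The stems ending in -l (seziral → soseziralul, goful → sogofulul) add so- … -ul around the stem.
The other patterns: stems ending in -o add -ori; stems ending in -n change the last vowel to 'i'.
So higizel → sohigizelul.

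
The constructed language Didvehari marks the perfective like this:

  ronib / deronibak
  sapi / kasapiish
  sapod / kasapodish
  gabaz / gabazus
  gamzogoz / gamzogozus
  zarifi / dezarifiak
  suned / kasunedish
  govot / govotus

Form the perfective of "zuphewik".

sapi and zarifi both end in -i yet inflect differently (kasapiish, dezarifiak), so the final letter is not what conditions the rule; the first letter is.
"zuphewik" begins with z-. The one such stem in the data (zarifi → dezarifiak) adds de- … -ak around the stem, so the same rule applies.
The other patterns: stems beginning with g- add -us; stems beginning with s- add ka- … -ish around the stem.
So zuphewik → dezuphewikak.

dezuphewikak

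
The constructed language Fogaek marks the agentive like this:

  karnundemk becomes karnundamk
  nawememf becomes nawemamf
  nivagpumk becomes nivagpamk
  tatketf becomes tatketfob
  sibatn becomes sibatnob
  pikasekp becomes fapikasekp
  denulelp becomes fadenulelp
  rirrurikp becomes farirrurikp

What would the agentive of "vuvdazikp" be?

favuvdazikp

nawememf and tatketf both end in -f yet inflect differently (nawemamf, tatketfob), so the final letter is not what conditions the rule; the second-to-last letter is.
"vuvdazikp" has second-to-last letter 'k'. The stems whose second-to-last letter is 'k' (pikasekp → fapikasekp, rirrurikp → farirrurikp) add the prefix fa-.
The other patterns: stems whose second-to-last letter is 'm' change the last vowel to 'a'; stems whose second-to-last letter is 't' add -ob.
So vuvdazikp → favuvdazikp.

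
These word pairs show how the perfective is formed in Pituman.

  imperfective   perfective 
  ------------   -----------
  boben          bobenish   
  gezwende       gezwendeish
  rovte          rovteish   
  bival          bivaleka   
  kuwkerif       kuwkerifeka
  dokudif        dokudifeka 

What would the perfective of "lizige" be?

boben and bival both begin with b- yet inflect differently (bobenish, bivaleka), so the first letter is not what conditions the rule; the final letter is.
"lizige" ends in -e. The stems ending in -e (gezwende → gezwendeish, rovte → rovteish) add -ish.
The other pattern: stems ending in -f or -l add -eka.
So lizige → lizigeish.

lizigeish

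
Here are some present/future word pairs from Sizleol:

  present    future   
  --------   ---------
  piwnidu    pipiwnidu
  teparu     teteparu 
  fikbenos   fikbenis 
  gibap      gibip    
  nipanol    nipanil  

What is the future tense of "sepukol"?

piwnidu and fikbenos both have 3 vowels yet inflect differently (pipiwnidu, fikbenis), so the number of vowels is not what conditions the rule; whether the stem ends in a vowel or a consonant is.
"sepukol" ends in a consonant. The stems ending in a consonant (fikbenos → fikbenis, gibap → gibip, nipanol → nipanil) change the last vowel to 'i'.
So sepukol → sepukil.

sepukil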